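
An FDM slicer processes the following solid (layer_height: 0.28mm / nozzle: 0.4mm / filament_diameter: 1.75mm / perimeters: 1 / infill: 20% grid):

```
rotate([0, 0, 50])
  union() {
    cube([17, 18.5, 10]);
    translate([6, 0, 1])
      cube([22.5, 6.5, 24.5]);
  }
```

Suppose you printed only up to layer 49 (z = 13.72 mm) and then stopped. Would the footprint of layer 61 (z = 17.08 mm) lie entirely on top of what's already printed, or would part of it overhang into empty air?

entirely on top

Compare the two slices. At z = 13.72: the cube is not intersected at this z (z outside [0, 10]); the cube at (6, 0) (footprint 22.5×6.5) is included at this height (area 146.25 mm²); Taking the union: only the 22.5×6.5 cube at (6, 0) is present, so the union is just that shape — area = 146.25 mm²; (rotated 50° about Z; rotation is an isometry so areas/perimeters/island counts are preserved). At z = 17.08: the cube is absent (z outside [0, 10]); the cube at (6, 0) (footprint 22.5×6.5) is included at this height (area 146.25 mm²); Merging all regions: only the 22.5×6.5 cube at (6, 0) is present, so the union is just that shape — area = 146.25 mm²; (rotated 50° about Z; rotation is an isometry so areas/perimeters/island counts are preserved). Checking containment: the cross-section at z = 17.08 is a subset of the cross-section at z = 13.72.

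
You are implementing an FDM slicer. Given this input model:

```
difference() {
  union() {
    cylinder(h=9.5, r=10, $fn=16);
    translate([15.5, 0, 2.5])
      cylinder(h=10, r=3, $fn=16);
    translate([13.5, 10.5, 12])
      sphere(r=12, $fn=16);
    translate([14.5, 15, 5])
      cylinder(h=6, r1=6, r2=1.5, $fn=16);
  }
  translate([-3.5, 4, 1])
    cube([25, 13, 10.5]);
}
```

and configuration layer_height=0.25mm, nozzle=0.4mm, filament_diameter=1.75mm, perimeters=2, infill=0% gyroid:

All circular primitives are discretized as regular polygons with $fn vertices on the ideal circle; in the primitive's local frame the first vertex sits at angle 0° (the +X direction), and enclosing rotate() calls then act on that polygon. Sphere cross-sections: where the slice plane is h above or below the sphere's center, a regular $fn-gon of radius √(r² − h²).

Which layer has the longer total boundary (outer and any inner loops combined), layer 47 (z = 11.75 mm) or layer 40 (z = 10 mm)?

Layer 47 (z = 11.75): the cylinder is not intersected at this z (z outside [0, 9.5]); the cylinder at (15.5, 0): section is a regular 16-gon, circumradius r=3 (perimeter = 2·16·3.000·sin(180°/16) = 18.73 mm); the r=12 sphere at (13.5, 10.5) slices to a regular 16-gon of circumradius 11.997 (√(r²−h²) with h=0.25 from center) (perimeter = 2·16·11.997·sin(180°/16) = 74.90 mm); the cone at (14.5, 15) does not reach this height (z outside [5, 11]); Combining (union): the regions partially overlap (shared area 19.94 mm²), so the edge portions inside another operand are dropped and the merged outline is re-measured after clipping — boundary = 76.73 mm; the cube at (-3.5, 4) does not reach this height (z outside [1, 11.5]); Subtracting the remaining from the first: none of the subtracted shapes is present at this height, so that combined region is unchanged — boundary = 76.73 mm. So its perimeter = 76.73 mm. Layer 40 (z = 10): the cylinder does not reach this height (z outside [0, 9.5]); the r=3 cylinder at (15.5, 0) gives a regular 16-gon of circumradius 3 (constant along its height) (perimeter = 2·16·3.000·sin(180°/16) = 18.73 mm); the r=12 sphere at (13.5, 10.5) contributes a regular 16-gon of circumradius √(12²−2²) = 11.832 (perimeter = 2·16·11.832·sin(180°/16) = 73.87 mm); the cone at (14.5, 15) (r1=6→r2=1.5) has section circumradius 2.250 here — a regular 16-gon (perimeter = 2·16·2.250·sin(180°/16) = 14.05 mm); Merging all regions: the regions partially overlap (shared area 34.50 mm²), so the edge portions inside another operand are dropped and the merged outline is re-measured after clipping — boundary = 75.97 mm; the cube at (-3.5, 4) is present — its section is the full 25×13 rectangle (perimeter 76.00 mm); Taking the first minus the rest: starting from the result so far, the 25×13 cube at (-3.5, 4) partially overlaps it — only the 247.59 mm² overlap (of its 325.00 mm²) is removed, clipping the outline — boundary = 110.22 mm. So its perimeter = 110.22 mm. Layer 40 is larger (110.22 vs 76.73 mm).

layer 40 (z = 10 mm)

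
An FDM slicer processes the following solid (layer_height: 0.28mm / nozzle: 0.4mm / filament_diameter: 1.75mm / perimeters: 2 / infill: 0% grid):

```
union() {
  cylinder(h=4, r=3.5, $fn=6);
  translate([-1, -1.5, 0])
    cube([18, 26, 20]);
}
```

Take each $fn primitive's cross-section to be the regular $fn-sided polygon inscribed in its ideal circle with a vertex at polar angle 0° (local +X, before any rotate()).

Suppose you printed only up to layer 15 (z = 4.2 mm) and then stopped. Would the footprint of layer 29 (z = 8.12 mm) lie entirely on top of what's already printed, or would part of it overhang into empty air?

Compare the two slices. At z = 4.2: the cylinder does not reach this height (z outside [0, 4]); the cube at (-1, -1.5) (footprint 18×26) is included at this height (area 468.00 mm²); Combining (union): only the 18×26 cube at (-1, -1.5) is present, so the union is just that shape — area = 468.00 mm². At z = 8.12: the cylinder is not intersected at this z (z outside [0, 4]); the cube at (-1, -1.5) (footprint 18×26) is included at this height (area 468.00 mm²); Combining (union): only the 18×26 cube at (-1, -1.5) is present, so the union is just that shape — area = 468.00 mm². Checking containment: the cross-section at z = 8.12 is a subset of the cross-section at z = 4.2.

entirely on top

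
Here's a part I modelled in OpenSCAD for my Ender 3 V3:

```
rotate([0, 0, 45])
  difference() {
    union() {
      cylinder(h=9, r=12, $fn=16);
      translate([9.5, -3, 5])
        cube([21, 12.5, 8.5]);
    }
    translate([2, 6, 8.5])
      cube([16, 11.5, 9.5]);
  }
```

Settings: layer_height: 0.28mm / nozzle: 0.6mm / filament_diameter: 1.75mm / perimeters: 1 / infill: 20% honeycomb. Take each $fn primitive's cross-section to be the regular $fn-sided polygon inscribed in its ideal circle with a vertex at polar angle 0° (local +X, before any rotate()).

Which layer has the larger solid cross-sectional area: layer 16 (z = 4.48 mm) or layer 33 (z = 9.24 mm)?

Layer 16 (z = 4.48): the r=12 cylinder gives a regular 16-gon of circumradius 12 (constant along its height) (area = (16/2)·12.000²·sin(360°/16) = 440.85 mm²); the cube at (9.5, -3) is not intersected at this z (z outside [5, 13.5]); Merging all regions: only the r=12 cylinder is present, so the union is just that shape — area = 440.85 mm²; the cube at (2, 6) does not reach this height (z outside [8.5, 18]); After the difference (first − rest): none of the subtracted shapes is present at this height, so the result so far is unchanged — area = 440.85 mm²; (whole slice rotated 45° about Z — lengths, areas and connectivity unchanged). So its area = 440.85 mm². Layer 33 (z = 9.24): the cylinder is absent (z outside [0, 9]); the 21×12.5 cube at (9.5, -3) contributes its full rectangle (area 262.50 mm²); Combining (union): only the 21×12.5 cube at (9.5, -3) is present, so the union is just that shape — area = 262.50 mm²; the cube at (2, 6) (footprint 16×11.5) is included at this height (area 184.00 mm²); Taking the first minus the rest: starting from the result so far (262.50 mm²), the 16×11.5 cube at (2, 6) partially overlaps it — only the 29.75 mm² overlap (of its 184.00 mm²) is removed, clipping the outline — area = 232.75 mm²; (whole slice rotated 45° about Z — lengths, areas and connectivity unchanged). So its area = 232.75 mm². Layer 16 is larger (440.85 vs 232.75 mm²).

layer 16 (z = 4.48 mm)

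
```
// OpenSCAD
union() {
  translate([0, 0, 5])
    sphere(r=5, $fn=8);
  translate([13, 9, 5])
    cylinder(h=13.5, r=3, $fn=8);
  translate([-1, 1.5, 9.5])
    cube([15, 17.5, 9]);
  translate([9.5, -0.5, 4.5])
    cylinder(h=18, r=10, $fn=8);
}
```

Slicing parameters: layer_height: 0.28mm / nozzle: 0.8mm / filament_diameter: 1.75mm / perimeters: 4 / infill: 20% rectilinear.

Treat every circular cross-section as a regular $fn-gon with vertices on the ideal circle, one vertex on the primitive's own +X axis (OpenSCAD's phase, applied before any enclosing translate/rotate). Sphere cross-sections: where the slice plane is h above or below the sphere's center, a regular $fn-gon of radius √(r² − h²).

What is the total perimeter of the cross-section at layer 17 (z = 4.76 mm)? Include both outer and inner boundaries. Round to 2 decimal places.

At z = 4.76 mm: the r=5 sphere contributes a regular 8-gon of circumradius √(5²−0.24²) = 4.994 (perimeter = 2·8·4.994·sin(180°/8) = 30.58 mm); the cylinder at (13, 9) is absent (z outside [5, 18.5]); the cube at (-1, 1.5) is not intersected at this z (z outside [9.5, 18.5]); the r=10 cylinder at (9.5, -0.5) contributes a regular 8-gon of circumradius 10 (perimeter = 2·8·10.000·sin(180°/8) = 61.23 mm); Taking the union: the regions partially overlap (shared area 30.72 mm²), so the edge portions inside another operand are dropped and the merged outline is re-measured after clipping — boundary = 69.81 mm. Overall, the cross-section is a single solid region. Total boundary length (outer) = 69.81 mm.

69.81 mm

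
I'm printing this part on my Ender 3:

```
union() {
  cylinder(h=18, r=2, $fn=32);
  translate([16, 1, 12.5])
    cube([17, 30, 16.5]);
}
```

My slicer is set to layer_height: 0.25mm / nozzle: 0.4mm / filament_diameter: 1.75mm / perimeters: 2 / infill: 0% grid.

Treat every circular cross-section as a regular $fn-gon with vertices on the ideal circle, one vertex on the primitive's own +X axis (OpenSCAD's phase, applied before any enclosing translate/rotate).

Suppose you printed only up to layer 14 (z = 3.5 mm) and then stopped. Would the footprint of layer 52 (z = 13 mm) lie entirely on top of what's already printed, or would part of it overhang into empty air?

Compare the two slices. At z = 3.5: the r=2 cylinder gives a regular 32-gon of circumradius 2 (constant along its height) (area = (32/2)·2.000²·sin(360°/32) = 12.49 mm²); the cube at (16, 1) does not reach this height (z outside [12.5, 29]); Merging all regions: only the r=2 cylinder is present, so the union is just that shape — area = 12.49 mm². At z = 13: the r=2 cylinder gives a regular 32-gon of circumradius 2 (constant along its height) (area = (32/2)·2.000²·sin(360°/32) = 12.49 mm²); the cube at (16, 1) is present — its section is the full 17×30 rectangle (area 510.00 mm²); Taking the union: the 2 present regions are separate (no shared area or edge), so areas and boundary lengths simply add and each stays a separate island — area = 522.49 mm². Checking containment: at z = 13 the cross-section extends beyond the z = 3.5 cross-section by about 510.00 mm².

part overhangs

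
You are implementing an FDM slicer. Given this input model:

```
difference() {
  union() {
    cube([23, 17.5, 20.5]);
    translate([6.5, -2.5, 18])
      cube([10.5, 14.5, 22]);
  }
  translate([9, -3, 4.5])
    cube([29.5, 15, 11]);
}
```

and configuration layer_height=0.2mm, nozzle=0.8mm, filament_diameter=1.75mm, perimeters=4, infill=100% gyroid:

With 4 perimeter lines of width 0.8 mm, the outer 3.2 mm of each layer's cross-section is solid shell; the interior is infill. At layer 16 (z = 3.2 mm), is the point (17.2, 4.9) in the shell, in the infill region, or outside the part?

At z = 3.2 mm: the cube (footprint 23×17.5) is included at this height; the cube at (6.5, -2.5) is absent (z outside [18, 40]); Combining (union): only the 23×17.5 cube is present, so the union is just that shape — 1 connected region; the cube at (9, -3) is not intersected at this z (z outside [4.5, 15.5]); Subtracting the remaining from the first: none of the subtracted shapes is present at this height, so that combined region is unchanged — 1 connected region. Overall, the cross-section is a single solid region. The nearest boundary edge runs (0.00, 0.00)→(23.00, 0.00); distance from the point to it = 4.90 mm. The point is inside the cross-section and 4.90 mm from the nearest boundary — more than the 3.2 mm shell width (4 × 0.8), so it's in the infill interior.

infill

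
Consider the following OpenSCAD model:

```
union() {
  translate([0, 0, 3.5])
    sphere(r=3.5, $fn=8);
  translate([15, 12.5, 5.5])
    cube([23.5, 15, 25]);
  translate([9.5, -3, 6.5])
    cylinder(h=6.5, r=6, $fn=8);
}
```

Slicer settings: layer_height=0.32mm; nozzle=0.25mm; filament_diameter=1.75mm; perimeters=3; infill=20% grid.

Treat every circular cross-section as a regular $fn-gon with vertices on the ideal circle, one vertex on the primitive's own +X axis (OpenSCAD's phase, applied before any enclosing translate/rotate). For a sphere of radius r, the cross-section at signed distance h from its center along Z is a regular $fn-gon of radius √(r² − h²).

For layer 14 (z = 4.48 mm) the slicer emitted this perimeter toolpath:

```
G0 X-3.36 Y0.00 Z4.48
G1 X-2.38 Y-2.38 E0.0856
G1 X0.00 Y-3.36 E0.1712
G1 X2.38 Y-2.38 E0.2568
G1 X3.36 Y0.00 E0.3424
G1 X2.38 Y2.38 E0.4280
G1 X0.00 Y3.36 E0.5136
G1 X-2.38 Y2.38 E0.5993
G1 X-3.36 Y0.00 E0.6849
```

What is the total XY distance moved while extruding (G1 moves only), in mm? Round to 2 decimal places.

Sum the Euclidean lengths of each G1 segment: total = 20.59 mm.

20.59 mm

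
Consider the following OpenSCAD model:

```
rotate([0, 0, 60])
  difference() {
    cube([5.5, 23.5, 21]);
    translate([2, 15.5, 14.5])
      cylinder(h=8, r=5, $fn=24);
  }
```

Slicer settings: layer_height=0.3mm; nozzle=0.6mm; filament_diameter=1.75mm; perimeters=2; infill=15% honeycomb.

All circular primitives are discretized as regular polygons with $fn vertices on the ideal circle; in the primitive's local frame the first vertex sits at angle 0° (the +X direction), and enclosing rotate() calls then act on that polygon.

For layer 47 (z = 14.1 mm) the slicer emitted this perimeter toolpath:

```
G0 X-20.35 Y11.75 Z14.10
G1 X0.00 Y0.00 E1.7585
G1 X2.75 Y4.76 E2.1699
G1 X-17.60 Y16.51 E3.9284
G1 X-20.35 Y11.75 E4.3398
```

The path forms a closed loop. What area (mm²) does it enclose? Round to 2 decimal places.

129.18 mm²

Apply the shoelace formula to the sequence of (X, Y) vertices; enclosed area = 129.18 mm².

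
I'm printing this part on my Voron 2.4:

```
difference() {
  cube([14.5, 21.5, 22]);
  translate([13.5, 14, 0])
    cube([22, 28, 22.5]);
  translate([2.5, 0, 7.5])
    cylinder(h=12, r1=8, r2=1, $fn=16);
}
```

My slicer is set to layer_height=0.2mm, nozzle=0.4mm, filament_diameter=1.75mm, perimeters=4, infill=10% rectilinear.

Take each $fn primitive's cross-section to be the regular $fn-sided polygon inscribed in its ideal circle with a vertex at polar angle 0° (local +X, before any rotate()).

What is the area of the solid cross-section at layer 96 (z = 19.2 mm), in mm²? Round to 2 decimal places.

At z = 19.2 mm: the 14.5×21.5 cube contributes its full rectangle (area 311.75 mm²); the cube at (13.5, 14) is present — its section is the full 22×28 rectangle (area 616.00 mm²); the cone at (2.5, 0) contributes a regular 16-gon of circumradius 1.175 (interpolated between r1=8 and r2=1 at t=0.975) (area = (16/2)·1.175²·sin(360°/16) = 4.23 mm²); Taking the first minus the rest: starting from the 14.5×21.5 cube (311.75 mm²), the 22×28 cube at (13.5, 14) partially overlaps it — only the 7.50 mm² overlap (of its 616.00 mm²) is removed, clipping the outline; the cone at (2.5, 0) partially overlaps it — only the 2.11 mm² overlap (of its 4.23 mm²) is removed, clipping the outline — area = 302.14 mm². Overall, the cross-section is a single solid region. Net area = 302.14 mm².

302.14 mm²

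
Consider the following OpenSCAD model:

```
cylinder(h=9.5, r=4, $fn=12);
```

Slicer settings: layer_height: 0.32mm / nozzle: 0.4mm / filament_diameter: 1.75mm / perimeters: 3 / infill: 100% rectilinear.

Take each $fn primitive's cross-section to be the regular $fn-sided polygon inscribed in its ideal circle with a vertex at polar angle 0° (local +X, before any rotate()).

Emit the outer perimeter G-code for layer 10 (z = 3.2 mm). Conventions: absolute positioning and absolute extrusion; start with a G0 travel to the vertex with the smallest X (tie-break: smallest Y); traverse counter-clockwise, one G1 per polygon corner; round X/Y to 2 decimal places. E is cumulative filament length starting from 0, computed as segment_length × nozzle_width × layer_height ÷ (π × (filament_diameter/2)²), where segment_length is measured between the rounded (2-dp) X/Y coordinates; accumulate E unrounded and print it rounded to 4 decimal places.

G0 X-4.00 Y0.00 Z3.20
G1 X-3.46 Y-2.00 E0.1102
G1 X-2.00 Y-3.46 E0.2201
G1 X0.00 Y-4.00 E0.3304
G1 X2.00 Y-3.46 E0.4406
G1 X3.46 Y-2.00 E0.5505
G1 X4.00 Y0.00 E0.6607
G1 X3.46 Y2.00 E0.7710
G1 X2.00 Y3.46 E0.8809
G1 X0.00 Y4.00 E0.9911
G1 X-2.00 Y3.46 E1.1013
G1 X-3.46 Y2.00 E1.2112
G1 X-4.00 Y0.00 E1.3215

At z = 3.2 mm: the r=4 cylinder contributes a regular 12-gon of circumradius 4. The outline is a single polygon with 12 vertices. Extrusion per mm of travel: 0.4 × 0.32 / (π × 0.875²) = 0.053216. Accumulating E over each segment gives final E = 1.3215.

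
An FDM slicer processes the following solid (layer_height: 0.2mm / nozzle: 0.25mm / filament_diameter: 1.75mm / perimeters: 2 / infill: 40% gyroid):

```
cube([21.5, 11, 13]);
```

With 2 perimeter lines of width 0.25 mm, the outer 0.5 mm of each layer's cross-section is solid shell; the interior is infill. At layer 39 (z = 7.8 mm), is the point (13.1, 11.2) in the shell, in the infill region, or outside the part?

At z = 7.8 mm: the cube is present — its section is the full 21.5×11 rectangle. Overall, the cross-section is a single solid region. The nearest boundary edge runs (21.50, 11.00)→(0.00, 11.00); distance from the point to it = 0.20 mm. The point is not inside any of the regions above, so it lies outside the cross-section (0.20 mm from the nearest boundary).

outside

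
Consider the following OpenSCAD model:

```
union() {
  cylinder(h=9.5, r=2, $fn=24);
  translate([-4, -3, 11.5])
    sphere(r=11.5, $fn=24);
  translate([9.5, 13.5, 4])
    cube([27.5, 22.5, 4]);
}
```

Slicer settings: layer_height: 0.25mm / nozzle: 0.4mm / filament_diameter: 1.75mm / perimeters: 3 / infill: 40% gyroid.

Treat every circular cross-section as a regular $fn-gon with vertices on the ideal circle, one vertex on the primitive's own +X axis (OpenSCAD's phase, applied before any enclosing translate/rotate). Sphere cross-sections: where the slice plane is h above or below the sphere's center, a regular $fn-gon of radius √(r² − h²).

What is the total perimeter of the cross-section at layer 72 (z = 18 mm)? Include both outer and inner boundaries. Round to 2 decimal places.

59.44 mm

At z = 18 mm: the cylinder does not reach this height (z outside [0, 9.5]); the r=11.5 sphere at (-4, -3) contributes a regular 24-gon of circumradius √(11.5²−6.5²) = 9.487 (perimeter = 2·24·9.487·sin(180°/24) = 59.44 mm); the cube at (9.5, 13.5) is absent (z outside [4, 8]); Combining (union): only the r=11.5 sphere at (-4, -3) is present, so the union is just that shape — boundary = 59.44 mm. Overall, the cross-section is a single solid region. Total boundary length (outer) = 59.44 mm.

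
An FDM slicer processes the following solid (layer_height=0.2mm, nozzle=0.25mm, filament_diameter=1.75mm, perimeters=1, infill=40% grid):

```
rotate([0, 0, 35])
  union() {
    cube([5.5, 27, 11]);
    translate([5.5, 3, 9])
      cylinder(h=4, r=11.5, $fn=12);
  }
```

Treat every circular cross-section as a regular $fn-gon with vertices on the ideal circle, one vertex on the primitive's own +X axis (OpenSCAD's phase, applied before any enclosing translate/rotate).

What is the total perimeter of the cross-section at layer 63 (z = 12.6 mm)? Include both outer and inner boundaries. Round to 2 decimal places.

71.43 mm

At z = 12.6 mm: the cube is absent (z outside [0, 11]); the r=11.5 cylinder at (5.5, 3) contributes a regular 12-gon of circumradius 11.5 (perimeter = 2·12·11.500·sin(180°/12) = 71.43 mm); Merging all regions: only the r=11.5 cylinder at (5.5, 3) is present, so the union is just that shape — boundary = 71.43 mm; (whole slice rotated 35° about Z — lengths, areas and connectivity unchanged). Overall, the cross-section is a single solid region. Total boundary length (outer) = 71.43 mm.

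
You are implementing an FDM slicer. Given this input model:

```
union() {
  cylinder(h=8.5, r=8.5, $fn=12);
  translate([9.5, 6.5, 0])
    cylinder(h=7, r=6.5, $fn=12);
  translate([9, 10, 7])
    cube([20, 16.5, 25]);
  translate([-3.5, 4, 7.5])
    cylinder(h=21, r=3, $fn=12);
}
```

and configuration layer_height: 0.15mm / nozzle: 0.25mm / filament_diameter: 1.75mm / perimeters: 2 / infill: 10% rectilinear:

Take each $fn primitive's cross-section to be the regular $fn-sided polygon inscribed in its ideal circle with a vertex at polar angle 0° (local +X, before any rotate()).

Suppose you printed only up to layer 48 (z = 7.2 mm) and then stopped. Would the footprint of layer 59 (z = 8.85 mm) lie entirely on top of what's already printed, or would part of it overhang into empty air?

Compare the two slices. At z = 7.2: the r=8.5 cylinder contributes a regular 12-gon of circumradius 8.5 (area = (12/2)·8.500²·sin(360°/12) = 216.75 mm²); the cylinder at (9.5, 6.5) is not intersected at this z (z outside [0, 7]); the 20×16.5 cube at (9, 10) contributes its full rectangle (area 330.00 mm²); the cylinder at (-3.5, 4) is absent (z outside [7.5, 28.5]); Combining (union): the 2 present regions are separate (no shared area or edge), so areas and boundary lengths simply add and each stays a separate island — area = 546.75 mm². At z = 8.85: the cylinder is not intersected at this z (z outside [0, 8.5]); the cylinder at (9.5, 6.5) does not reach this height (z outside [0, 7]); the 20×16.5 cube at (9, 10) contributes its full rectangle (area 330.00 mm²); the cylinder at (-3.5, 4): section is a regular 12-gon, circumradius r=3 (area = (12/2)·3.000²·sin(360°/12) = 27.00 mm²); Taking the union: the 2 present regions are separate (no shared area or edge), so areas and boundary lengths simply add and each stays a separate island — area = 357.00 mm². Checking containment: the cross-section at z = 8.85 is a subset of the cross-section at z = 7.2.

entirely on top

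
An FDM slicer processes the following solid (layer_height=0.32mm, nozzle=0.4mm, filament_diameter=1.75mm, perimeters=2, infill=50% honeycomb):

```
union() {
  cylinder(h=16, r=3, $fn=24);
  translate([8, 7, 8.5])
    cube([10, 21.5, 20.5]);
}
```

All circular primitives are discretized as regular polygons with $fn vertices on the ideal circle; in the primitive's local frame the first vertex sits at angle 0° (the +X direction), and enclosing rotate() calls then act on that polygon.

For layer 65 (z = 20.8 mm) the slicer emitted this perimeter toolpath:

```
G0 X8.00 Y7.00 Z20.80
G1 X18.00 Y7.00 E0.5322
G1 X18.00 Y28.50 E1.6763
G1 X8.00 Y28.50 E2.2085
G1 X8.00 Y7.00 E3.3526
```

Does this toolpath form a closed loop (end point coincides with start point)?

yes

Start point (G0): (8.00, 7.00). End point (last G1): the path returns to the start — closed.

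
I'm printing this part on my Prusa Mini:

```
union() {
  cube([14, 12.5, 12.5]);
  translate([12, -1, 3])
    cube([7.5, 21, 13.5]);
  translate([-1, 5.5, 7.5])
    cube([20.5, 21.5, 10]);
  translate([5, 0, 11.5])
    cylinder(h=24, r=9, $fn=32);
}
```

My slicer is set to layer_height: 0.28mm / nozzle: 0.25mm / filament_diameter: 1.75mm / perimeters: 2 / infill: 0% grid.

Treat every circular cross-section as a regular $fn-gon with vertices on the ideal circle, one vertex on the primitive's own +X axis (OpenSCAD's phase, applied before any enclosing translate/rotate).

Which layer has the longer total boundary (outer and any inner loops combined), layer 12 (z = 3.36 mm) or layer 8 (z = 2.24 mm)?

layer 12 (z = 3.36 mm)

Layer 12 (z = 3.36): the 14×12.5 cube contributes its full rectangle (perimeter 53.00 mm); the cube at (12, -1) (footprint 7.5×21) is included at this height (perimeter 57.00 mm); the cube at (-1, 5.5) does not reach this height (z outside [7.5, 17.5]); the cylinder at (5, 0) does not reach this height (z outside [11.5, 35.5]); Merging all regions: the regions partially overlap (shared area 25.00 mm²), so the edge portions inside another operand are dropped and the merged outline is re-measured after clipping — boundary = 81.00 mm. So its perimeter = 81.00 mm. Layer 8 (z = 2.24): the 14×12.5 cube contributes its full rectangle (perimeter 53.00 mm); the cube at (12, -1) is absent (z outside [3, 16.5]); the cube at (-1, 5.5) does not reach this height (z outside [7.5, 17.5]); the cylinder at (5, 0) does not reach this height (z outside [11.5, 35.5]); Merging all regions: only the 14×12.5 cube is present, so the union is just that shape — boundary = 53.00 mm. So its perimeter = 53.00 mm. Layer 12 is larger (81.00 vs 53.00 mm).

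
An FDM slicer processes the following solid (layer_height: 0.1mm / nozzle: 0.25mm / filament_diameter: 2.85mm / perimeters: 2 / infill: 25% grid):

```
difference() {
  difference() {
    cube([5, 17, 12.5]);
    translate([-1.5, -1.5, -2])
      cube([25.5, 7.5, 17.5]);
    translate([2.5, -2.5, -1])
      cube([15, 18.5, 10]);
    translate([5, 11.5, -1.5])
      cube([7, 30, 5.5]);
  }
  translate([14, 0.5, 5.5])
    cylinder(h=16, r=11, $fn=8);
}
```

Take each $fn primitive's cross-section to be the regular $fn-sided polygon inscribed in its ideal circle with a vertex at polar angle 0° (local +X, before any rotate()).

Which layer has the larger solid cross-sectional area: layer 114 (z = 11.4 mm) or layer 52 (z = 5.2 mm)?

layer 114 (z = 11.4 mm)

Layer 114 (z = 11.4): the cube (footprint 5×17) is included at this height (area 85.00 mm²); the cube at (-1.5, -1.5) (footprint 25.5×7.5) is included at this height (area 191.25 mm²); the cube at (2.5, -2.5) does not reach this height (z outside [-1, 9]); the cube at (5, 11.5) is absent (z outside [-1.5, 4]); Subtracting the remaining from the first: starting from the 5×17 cube (85.00 mm²), the 25.5×7.5 cube at (-1.5, -1.5) partially overlaps it — only the 30.00 mm² overlap (of its 191.25 mm²) is removed, clipping the outline — area = 55.00 mm²; the cylinder at (14, 0.5): section is a regular 8-gon, circumradius r=11 (area = (8/2)·11.000²·sin(360°/8) = 342.24 mm²); Subtracting the remaining from the first: starting from that combined region (55.00 mm²), the r=11 cylinder at (14, 0.5) misses the remaining region (no effect) — area = 55.00 mm². So its area = 55.00 mm². Layer 52 (z = 5.2): the cube is present — its section is the full 5×17 rectangle (area 85.00 mm²); the 25.5×7.5 cube at (-1.5, -1.5) contributes its full rectangle (area 191.25 mm²); the cube at (2.5, -2.5) is present — its section is the full 15×18.5 rectangle (area 277.50 mm²); the cube at (5, 11.5) does not reach this height (z outside [-1.5, 4]); Subtracting the remaining from the first: starting from the 5×17 cube (85.00 mm²), the 25.5×7.5 cube at (-1.5, -1.5) partially overlaps it — only the 30.00 mm² overlap (of its 191.25 mm²) is removed, clipping the outline; the 15×18.5 cube at (2.5, -2.5) partially overlaps it — only the 25.00 mm² overlap (of its 277.50 mm²) is removed, clipping the outline — area = 30.00 mm²; the cylinder at (14, 0.5) is not intersected at this z (z outside [5.5, 21.5]); Subtracting the remaining from the first: none of the subtracted shapes is present at this height, so that combined region is unchanged — area = 30.00 mm². So its area = 30.00 mm². Layer 114 is larger (55.00 vs 30.00 mm²).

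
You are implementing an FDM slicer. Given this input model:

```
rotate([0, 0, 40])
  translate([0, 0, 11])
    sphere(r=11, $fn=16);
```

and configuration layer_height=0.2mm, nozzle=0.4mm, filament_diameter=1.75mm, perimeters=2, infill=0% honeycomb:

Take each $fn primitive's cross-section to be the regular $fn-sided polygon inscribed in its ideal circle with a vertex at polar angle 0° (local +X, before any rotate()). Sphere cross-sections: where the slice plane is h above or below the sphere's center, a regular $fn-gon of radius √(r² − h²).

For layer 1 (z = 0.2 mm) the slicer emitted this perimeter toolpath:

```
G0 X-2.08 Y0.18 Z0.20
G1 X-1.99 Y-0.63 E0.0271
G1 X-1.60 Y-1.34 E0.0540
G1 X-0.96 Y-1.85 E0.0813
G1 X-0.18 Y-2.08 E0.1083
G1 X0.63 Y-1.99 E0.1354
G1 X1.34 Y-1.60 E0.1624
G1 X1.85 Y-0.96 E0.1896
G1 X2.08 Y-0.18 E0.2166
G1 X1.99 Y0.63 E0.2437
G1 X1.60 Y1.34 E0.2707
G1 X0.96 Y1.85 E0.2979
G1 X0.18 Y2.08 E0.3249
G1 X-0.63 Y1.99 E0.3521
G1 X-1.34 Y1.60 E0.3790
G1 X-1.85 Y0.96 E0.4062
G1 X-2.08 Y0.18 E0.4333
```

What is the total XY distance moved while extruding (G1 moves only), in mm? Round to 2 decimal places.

13.03 mm

Sum the Euclidean lengths of each G1 segment: total = 13.03 mm.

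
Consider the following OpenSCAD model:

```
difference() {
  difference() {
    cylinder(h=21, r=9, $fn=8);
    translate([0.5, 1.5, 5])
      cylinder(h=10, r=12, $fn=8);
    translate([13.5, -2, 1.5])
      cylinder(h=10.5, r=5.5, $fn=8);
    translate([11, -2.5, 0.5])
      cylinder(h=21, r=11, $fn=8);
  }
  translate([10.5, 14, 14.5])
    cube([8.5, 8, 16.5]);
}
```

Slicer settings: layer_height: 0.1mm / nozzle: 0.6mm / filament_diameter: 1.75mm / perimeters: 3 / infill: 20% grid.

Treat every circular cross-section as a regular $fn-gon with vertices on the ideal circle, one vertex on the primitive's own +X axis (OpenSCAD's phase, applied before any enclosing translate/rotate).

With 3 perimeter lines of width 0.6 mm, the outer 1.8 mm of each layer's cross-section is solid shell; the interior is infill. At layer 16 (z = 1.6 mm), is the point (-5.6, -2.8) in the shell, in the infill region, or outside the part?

infill

At z = 1.6 mm: the r=9 cylinder gives a regular 8-gon of circumradius 9 (constant along its height); the cylinder at (0.5, 1.5) is not intersected at this z (z outside [5, 15]); the cylinder at (13.5, -2): section is a regular 8-gon, circumradius r=5.5; the cylinder at (11, -2.5): section is a regular 8-gon, circumradius r=11; After the difference (first − rest): starting from the r=9 cylinder, the r=5.5 cylinder at (13.5, -2) partially overlaps it — only the 0.38 mm² overlap (of its 85.56 mm²) is removed, clipping the outline; the r=11 cylinder at (11, -2.5) partially overlaps it — only the 80.89 mm² overlap (of its 342.24 mm²) is removed, clipping the outline — 1 connected region; the cube at (10.5, 14) does not reach this height (z outside [14.5, 31]); Subtracting the remaining from the first: none of the subtracted shapes is present at this height, so that combined region is unchanged — 1 connected region. Overall, the cross-section is a single solid region. The nearest boundary edge runs (-6.36, -6.36)→(-9.00, 0.00); distance from the point to it = 2.07 mm. The point is inside the cross-section and 2.07 mm from the nearest boundary — more than the 1.8 mm shell width (3 × 0.6), so it's in the infill interior.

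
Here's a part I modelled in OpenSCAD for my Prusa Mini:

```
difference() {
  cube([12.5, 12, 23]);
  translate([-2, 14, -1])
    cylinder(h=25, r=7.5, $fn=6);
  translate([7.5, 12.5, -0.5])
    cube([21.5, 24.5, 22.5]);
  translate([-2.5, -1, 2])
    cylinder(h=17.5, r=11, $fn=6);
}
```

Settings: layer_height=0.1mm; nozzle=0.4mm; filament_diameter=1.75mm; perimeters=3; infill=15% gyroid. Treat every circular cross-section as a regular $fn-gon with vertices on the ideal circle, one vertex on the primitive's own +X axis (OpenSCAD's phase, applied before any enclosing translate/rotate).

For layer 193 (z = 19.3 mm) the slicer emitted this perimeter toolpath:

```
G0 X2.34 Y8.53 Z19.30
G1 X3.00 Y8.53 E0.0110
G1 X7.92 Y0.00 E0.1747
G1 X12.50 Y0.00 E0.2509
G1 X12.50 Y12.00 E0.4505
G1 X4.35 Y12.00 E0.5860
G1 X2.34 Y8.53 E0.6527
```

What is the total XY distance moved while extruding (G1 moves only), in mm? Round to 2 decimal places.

Sum the Euclidean lengths of each G1 segment: total = 39.25 mm.

39.25 mm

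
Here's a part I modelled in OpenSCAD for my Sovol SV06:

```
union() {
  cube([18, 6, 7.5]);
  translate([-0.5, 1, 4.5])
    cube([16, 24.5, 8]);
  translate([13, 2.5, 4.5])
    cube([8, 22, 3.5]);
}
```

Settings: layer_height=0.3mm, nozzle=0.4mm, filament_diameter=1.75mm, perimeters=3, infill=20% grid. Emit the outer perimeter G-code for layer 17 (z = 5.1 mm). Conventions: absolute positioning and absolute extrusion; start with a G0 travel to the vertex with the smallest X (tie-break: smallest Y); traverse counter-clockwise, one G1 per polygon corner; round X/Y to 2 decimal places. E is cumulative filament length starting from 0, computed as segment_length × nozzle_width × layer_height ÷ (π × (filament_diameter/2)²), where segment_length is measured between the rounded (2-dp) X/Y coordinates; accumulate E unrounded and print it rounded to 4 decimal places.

At z = 5.1 mm: the cube (footprint 18×6) is included at this height; the cube at (-0.5, 1) is present — its section is the full 16×24.5 rectangle; the 8×22 cube at (13, 2.5) contributes its full rectangle; Taking the union: the regions partially overlap (shared area 141.25 mm²), so overlapping operands fuse into one piece — 1 connected region. The outline is a single polygon with 10 vertices. Extrusion per mm of travel: 0.4 × 0.3 / (π × 0.875²) = 0.049890. Accumulating E over each segment gives final E = 4.6897.

G0 X-0.50 Y1.00 Z5.10
G1 X0.00 Y1.00 E0.0249
G1 X0.00 Y0.00 E0.0748
G1 X18.00 Y0.00 E0.9729
G1 X18.00 Y2.50 E1.0976
G1 X21.00 Y2.50 E1.2473
G1 X21.00 Y24.50 E2.3448
G1 X15.50 Y24.50 E2.6192
G1 X15.50 Y25.50 E2.6691
G1 X-0.50 Y25.50 E3.4674
G1 X-0.50 Y1.00 E4.6897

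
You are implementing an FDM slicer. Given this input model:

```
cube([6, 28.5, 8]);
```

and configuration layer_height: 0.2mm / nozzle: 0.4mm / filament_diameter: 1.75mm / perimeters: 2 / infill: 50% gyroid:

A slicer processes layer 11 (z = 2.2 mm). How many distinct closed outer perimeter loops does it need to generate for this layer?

At z = 2.2 mm: the cube is present — its section is the full 6×28.5 rectangle. The result has 1 disconnected region.

1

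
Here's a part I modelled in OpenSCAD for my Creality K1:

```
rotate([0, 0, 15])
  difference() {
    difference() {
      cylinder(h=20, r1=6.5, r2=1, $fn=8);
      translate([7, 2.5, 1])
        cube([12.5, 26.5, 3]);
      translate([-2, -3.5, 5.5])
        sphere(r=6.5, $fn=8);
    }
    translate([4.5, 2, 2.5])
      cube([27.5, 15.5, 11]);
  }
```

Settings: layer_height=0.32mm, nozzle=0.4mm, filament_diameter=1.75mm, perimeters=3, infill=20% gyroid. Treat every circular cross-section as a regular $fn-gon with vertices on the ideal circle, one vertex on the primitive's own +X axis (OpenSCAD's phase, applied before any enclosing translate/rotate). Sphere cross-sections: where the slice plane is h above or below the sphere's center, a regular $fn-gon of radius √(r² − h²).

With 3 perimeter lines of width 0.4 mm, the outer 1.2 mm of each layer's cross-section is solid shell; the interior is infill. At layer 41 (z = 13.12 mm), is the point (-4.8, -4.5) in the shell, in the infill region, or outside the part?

outside

At z = 13.12 mm: the cone contributes a regular 8-gon of circumradius 2.892 (interpolated between r1=6.5 and r2=1 at t=0.656); the cube at (7, 2.5) is absent (z outside [1, 4]); the sphere at (-2, -3.5) is absent (|z−center|=7.620 > r=6.5); After the difference (first − rest): none of the subtracted shapes is present at this height, so the cone is unchanged — 1 connected region; the cube at (4.5, 2) (footprint 27.5×15.5) is included at this height; After the difference (first − rest): starting from that combined region, the 27.5×15.5 cube at (4.5, 2) misses the remaining region (no effect) — 1 connected region; (whole slice rotated 15° about Z — lengths, areas and connectivity unchanged). Overall, the cross-section is a single solid region. Undo the 15° rotation: the query point maps to (-5.801, -3.104) in the un-rotated model frame. The nearest boundary edge runs (-2.04, -2.04)→(-2.89, 0.00); distance from the point to it = 3.88 mm. The point is not inside any of the regions above, so it lies outside the cross-section (3.88 mm from the nearest boundary).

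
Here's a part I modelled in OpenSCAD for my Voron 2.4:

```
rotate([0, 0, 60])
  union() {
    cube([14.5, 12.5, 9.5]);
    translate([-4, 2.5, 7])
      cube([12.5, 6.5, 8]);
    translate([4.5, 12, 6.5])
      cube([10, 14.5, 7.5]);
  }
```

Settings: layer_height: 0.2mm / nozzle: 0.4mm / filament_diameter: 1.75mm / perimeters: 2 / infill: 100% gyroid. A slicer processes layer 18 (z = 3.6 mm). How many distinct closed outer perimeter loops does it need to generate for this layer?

1

At z = 3.6 mm: the cube is present — its section is the full 14.5×12.5 rectangle; the cube at (-4, 2.5) is absent (z outside [7, 15]); the cube at (4.5, 12) does not reach this height (z outside [6.5, 14]); Combining (union): only the 14.5×12.5 cube is present, so the union is just that shape — 1 connected region; (whole slice rotated 60° about Z — lengths, areas and connectivity unchanged). The result has 1 disconnected region.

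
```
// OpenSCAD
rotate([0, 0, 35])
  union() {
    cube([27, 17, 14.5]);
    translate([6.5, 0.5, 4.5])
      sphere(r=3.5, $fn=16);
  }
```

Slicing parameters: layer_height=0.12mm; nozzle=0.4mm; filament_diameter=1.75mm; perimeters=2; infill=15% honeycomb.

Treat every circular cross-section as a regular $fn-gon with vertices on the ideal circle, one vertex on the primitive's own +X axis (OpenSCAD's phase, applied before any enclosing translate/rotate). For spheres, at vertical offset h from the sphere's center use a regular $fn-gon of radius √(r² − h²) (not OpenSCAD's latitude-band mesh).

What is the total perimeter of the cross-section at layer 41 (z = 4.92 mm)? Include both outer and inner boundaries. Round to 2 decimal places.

At z = 4.92 mm: the cube is present — its section is the full 27×17 rectangle (perimeter 88.00 mm); the r=3.5 sphere at (6.5, 0.5) slices to a regular 16-gon of circumradius 3.475 (√(r²−h²) with h=0.42 from center) (perimeter = 2·16·3.475·sin(180°/16) = 21.69 mm); Merging all regions: the regions partially overlap (shared area 21.91 mm²), so the edge portions inside another operand are dropped and the merged outline is re-measured after clipping — boundary = 91.08 mm; (rotated 35° about Z; rotation is an isometry so areas/perimeters/island counts are preserved). Overall, the cross-section is a single solid region. Total boundary length (outer) = 91.08 mm.

91.08 mm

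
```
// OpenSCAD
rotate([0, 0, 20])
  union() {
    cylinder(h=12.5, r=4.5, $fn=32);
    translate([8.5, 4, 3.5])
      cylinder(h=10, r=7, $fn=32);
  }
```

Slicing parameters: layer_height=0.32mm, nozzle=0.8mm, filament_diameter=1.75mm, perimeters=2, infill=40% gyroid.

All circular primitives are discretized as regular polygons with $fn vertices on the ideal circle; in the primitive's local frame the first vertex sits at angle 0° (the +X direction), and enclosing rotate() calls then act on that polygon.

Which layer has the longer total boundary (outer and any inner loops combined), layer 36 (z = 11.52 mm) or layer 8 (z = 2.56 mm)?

Layer 36 (z = 11.52): the r=4.5 cylinder contributes a regular 32-gon of circumradius 4.5 (perimeter = 2·32·4.500·sin(180°/32) = 28.23 mm); the r=7 cylinder at (8.5, 4) gives a regular 32-gon of circumradius 7 (constant along its height) (perimeter = 2·32·7.000·sin(180°/32) = 43.91 mm); Merging all regions: the regions partially overlap (shared area 8.96 mm²), so the edge portions inside another operand are dropped and the merged outline is re-measured after clipping — boundary = 58.52 mm; (whole slice rotated 20° about Z — lengths, areas and connectivity unchanged). So its perimeter = 58.52 mm. Layer 8 (z = 2.56): the r=4.5 cylinder gives a regular 32-gon of circumradius 4.5 (constant along its height) (perimeter = 2·32·4.500·sin(180°/32) = 28.23 mm); the cylinder at (8.5, 4) does not reach this height (z outside [3.5, 13.5]); Taking the union: only the r=4.5 cylinder is present, so the union is just that shape — boundary = 28.23 mm; (rotated 20° about Z; rotation is an isometry so areas/perimeters/island counts are preserved). So its perimeter = 28.23 mm. Layer 36 is larger (58.52 vs 28.23 mm).

layer 36 (z = 11.52 mm)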